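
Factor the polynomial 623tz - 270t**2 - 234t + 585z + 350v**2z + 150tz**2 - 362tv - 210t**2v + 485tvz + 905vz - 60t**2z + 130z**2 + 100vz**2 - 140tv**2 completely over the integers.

-(15t + 10v + 13)(2t - 5z)(7v + 2z + 9)

Group: 2t(-105tv - 30tz - 135t - 70v**2 - 20vz - 181v - 26z - 117) - 5z(-105tv - 30tz - 135t - 70v**2 - 20vz - 181v - 26z - 117); both groups contain (-105tv - 30tz - 135t - 70v**2 - 20vz - 181v - 26z - 117), so (2t - 5z) is a factor with cofactor -105tv - 30tz - 135t - 70v**2 - 20vz - 181v - 26z - 117.
The cofactor groups again: -105tv - 30tz - 135t - 70v**2 - 20vz - 181v - 26z - 117 = -7v(15t + 10v + 13) + (-2z - 9)(15t + 10v + 13); both groups contain (15t + 10v + 13), giving -(7v + 2z + 9)(15t + 10v + 13).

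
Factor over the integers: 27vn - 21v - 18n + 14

(3v - 2)(9n - 7)

Group as (27vn - 21v) + (-18n + 14) = 3v(9n - 7) - 2(9n - 7).
Both groups share the factor (9n - 7).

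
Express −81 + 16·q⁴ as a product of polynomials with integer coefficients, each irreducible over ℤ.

(2·q)⁴ − (3)⁴ = ((2·q)² − (3)²)((2·q)² + (3)²); the first factor splits again, the second (4·q² + 9) is irreducible.

(2·q + 3)·(2·q − 3)·(4·q² + 9)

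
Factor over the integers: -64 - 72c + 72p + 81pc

(9c + 8)(9p - 8)

Group as (81pc + 72p) + (-72c - 64) = 9p(9c + 8) - 8(9c + 8).
Both groups share the factor (9c + 8).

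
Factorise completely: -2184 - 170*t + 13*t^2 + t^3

(t + 12)*(t + 14)*(t - 13)

Among the possible rational roots, t = -14 is a root, giving the factor (t + 14) and quotient t^2 - t - 156.
The remaining quadratic factors as (t - 13)(t + 12).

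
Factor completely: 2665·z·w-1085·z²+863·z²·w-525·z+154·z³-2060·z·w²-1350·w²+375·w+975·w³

Group: 2·z·(77·z²-146·z·w+35·z+65·w²-25·w) + (15·w-15)·(77·z²-146·z·w+35·z+65·w²-25·w); both groups contain (77·z²-146·z·w+35·z+65·w²-25·w), so (2·z+15·w-15) is a factor with cofactor 77·z²-146·z·w+35·z+65·w²-25·w.
The cofactor groups again: 77·z²-146·z·w+35·z+65·w²-25·w = 11·z·(7·z-5·w) + (-13·w+5)·(7·z-5·w); both groups contain (7·z-5·w), giving (11·z-13·w+5)·(7·z-5·w).

(11·z-13·w+5)·(7·z-5·w)·(2·z+15·w-15)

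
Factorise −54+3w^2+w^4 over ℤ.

(w^2+9)(w^2−6)

Substitute u = w^2 to get a quadratic in u, then factor.
w^2+9 is irreducible over ℤ (sum of squares).
w^2−6 is irreducible over ℤ (6 is not a perfect square).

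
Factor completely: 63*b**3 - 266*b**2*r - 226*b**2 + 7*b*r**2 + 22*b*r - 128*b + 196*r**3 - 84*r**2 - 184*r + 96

(7*b - 7*r + 6)*(9*b + 7*r - 4)*(b - 4*r - 4)

Group: b*(63*b**2 - 14*b*r + 26*b - 49*r**2 + 70*r - 24) + (-4*r - 4)*(63*b**2 - 14*b*r + 26*b - 49*r**2 + 70*r - 24); both groups contain (63*b**2 - 14*b*r + 26*b - 49*r**2 + 70*r - 24), so (b - 4*r - 4) is a factor with cofactor 63*b**2 - 14*b*r + 26*b - 49*r**2 + 70*r - 24.
The cofactor groups again: 63*b**2 - 14*b*r + 26*b - 49*r**2 + 70*r - 24 = 7*b*(9*b + 7*r - 4) + (-7*r + 6)*(9*b + 7*r - 4); both groups contain (9*b + 7*r - 4), giving (7*b - 7*r + 6)*(9*b + 7*r - 4).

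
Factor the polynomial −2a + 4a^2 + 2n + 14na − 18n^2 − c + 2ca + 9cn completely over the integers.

Group: 9n(c − 2n + 2a) + (2a − 1)(c − 2n + 2a); both groups contain (c − 2n + 2a).

(9n + 2a − 1)(c − 2n + 2a)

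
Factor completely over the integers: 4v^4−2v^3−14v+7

(2v−1)(2v^3−7)

Group as (4v^4−14v) + (−2v^3+7) = 2v(2v^3−7) − (2v^3−7).
Both groups share the factor (2v^3−7).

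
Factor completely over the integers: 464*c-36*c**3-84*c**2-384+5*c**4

Among the possible rational roots, c = 8 is a root, so (c-8) divides it; the quotient is 5*c**3+4*c**2-52*c+48.
Continuing, c = 6/5 is a root, so (5*c-6) is a factor; dividing leaves c**2+2*c-8.
The remaining quadratic factors as (c+4)(c-2).

(5*c-6)*(c+4)*(c-2)*(c-8)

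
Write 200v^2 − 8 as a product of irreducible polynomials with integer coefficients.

Every term has a factor of 8. Then 25v^2 − 1 = (5v)² − (1)².

8(5v + 1)(5v − 1)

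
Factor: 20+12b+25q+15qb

(3b+5)(5q+4)

Group as (15qb+25q) + (12b+20) = 5q(3b+5) + 4(3b+5).
Both groups share the factor (3b+5).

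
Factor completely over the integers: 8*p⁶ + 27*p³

p³*(2*p + 3)*(4*p² − 6*p + 9)

Pull out the common factor p³, leaving 8*p³ + 27.
Recognize a sum of cubes with the parts 2*p and 3.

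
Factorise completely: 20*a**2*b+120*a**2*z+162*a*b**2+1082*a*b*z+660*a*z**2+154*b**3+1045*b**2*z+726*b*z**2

Group: 10*a*(2*a*b+12*a*z+14*b**2+95*b*z+66*z**2) + 11*b*(2*a*b+12*a*z+14*b**2+95*b*z+66*z**2); both groups contain (2*a*b+12*a*z+14*b**2+95*b*z+66*z**2), so (10*a+11*b) is a factor with cofactor 2*a*b+12*a*z+14*b**2+95*b*z+66*z**2.
The cofactor groups again: 2*a*b+12*a*z+14*b**2+95*b*z+66*z**2 = 2*a*(b+6*z) + (14*b+11*z)*(b+6*z); both groups contain (b+6*z), giving (2*a+14*b+11*z)*(b+6*z).

(10*a+11*b)*(2*a+14*b+11*z)*(b+6*z)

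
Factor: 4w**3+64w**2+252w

4w(w+7)(w+9)

Pull out the common factor 4w, then factor the remaining trinomial.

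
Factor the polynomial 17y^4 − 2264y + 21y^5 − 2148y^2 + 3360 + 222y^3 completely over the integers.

By the rational root theorem, y = 4 is a root, giving the factor (y − 4) and quotient 21y^4 + 101y^3 + 626y^2 + 356y − 840.
Next, y = −5/3 is a root, giving the factor (3y + 5) and quotient 7y^3 + 22y^2 + 172y − 168.
Next, y = 6/7 is a root, giving the factor (7y − 6) and quotient y^2 + 4y + 28.
The quadratic y^2 + 4y + 28 has discriminant −96 < 0 and is irreducible over ℤ.

(3y + 5)(7y − 6)(y − 4)(y^2 + 4y + 28)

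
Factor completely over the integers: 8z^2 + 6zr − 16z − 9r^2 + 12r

Group: 4z(2z + 3r − 4) − 3r(2z + 3r − 4); both groups contain (2z + 3r − 4).

(4z − 3r)(2z + 3r − 4)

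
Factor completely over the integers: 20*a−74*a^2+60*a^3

2*a*(5*a−2)*(6*a−5)

Pull out the common factor 2*a, then factor the remaining trinomial.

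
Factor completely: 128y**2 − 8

Pull out the common factor 8; 16y**2 − 1 is a difference of squares.

8(4y + 1)(4y − 1)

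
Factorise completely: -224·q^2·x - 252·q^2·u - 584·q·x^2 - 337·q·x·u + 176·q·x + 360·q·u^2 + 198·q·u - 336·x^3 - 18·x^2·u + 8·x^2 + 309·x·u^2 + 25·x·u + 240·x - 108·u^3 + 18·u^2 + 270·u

Group: 8·x·(-28·q^2 - 73·q·x + 40·q·u + 22·q - 42·x^2 + 45·x·u + x - 12·u^2 + 2·u + 30) + 9·u·(-28·q^2 - 73·q·x + 40·q·u + 22·q - 42·x^2 + 45·x·u + x - 12·u^2 + 2·u + 30); both groups contain (-28·q^2 - 73·q·x + 40·q·u + 22·q - 42·x^2 + 45·x·u + x - 12·u^2 + 2·u + 30), so (8·x + 9·u) is a factor with cofactor -28·q^2 - 73·q·x + 40·q·u + 22·q - 42·x^2 + 45·x·u + x - 12·u^2 + 2·u + 30.
The cofactor groups again: -28·q^2 - 73·q·x + 40·q·u + 22·q - 42·x^2 + 45·x·u + x - 12·u^2 + 2·u + 30 = -4·q·(7·q + 6·x - 3·u + 5) + (-7·x + 4·u + 6)·(7·q + 6·x - 3·u + 5); both groups contain (7·q + 6·x - 3·u + 5), giving -(4·q + 7·x - 4·u - 6)·(7·q + 6·x - 3·u + 5).

-(4·q + 7·x - 4·u - 6)·(7·q + 6·x - 3·u + 5)·(8·x + 9·u)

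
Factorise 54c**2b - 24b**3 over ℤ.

Pull out the common factor 6b; 9c**2 - 4b**2 is a difference of squares.

6b(3c - 2b)(3c + 2b)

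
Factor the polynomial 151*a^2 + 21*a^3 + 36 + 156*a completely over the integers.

Trying the rational-root candidates, a = -1/3 is a root, so (3*a + 1) divides it; the quotient is 7*a^2 + 48*a + 36.
The remaining quadratic factors as (a + 6)(7*a + 6).

(3*a + 1)*(7*a + 6)*(a + 6)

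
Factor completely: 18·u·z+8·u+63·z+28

Group as (18·u·z+8·u) + (63·z+28) = 2·u·(9·z+4) + 7·(9·z+4).
Both groups share the factor (9·z+4).

(2·u+7)·(9·z+4)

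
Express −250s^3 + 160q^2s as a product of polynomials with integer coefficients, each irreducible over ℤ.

Factor out 10s, leaving 16q^2 − 25s^2, which is a difference of two squares.

10s(4q + 5s)(4q − 5s)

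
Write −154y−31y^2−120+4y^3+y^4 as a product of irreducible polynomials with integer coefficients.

(y+1)(y+4)(y+5)(y−6)

Trying the rational-root candidates, y = −1 is a root, giving the factor (y+1) and quotient y^3+3y^2−34y−120.
Then y = 6 is a root, so (y−6) is a factor; dividing leaves y^2+9y+20.
The remaining quadratic factors as (y+5)(y+4).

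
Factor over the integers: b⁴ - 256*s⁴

(b + 4*s)*(b - 4*s)*(b² + 16*s²)

Difference of squares twice: with A = b and B = 4*s, A⁴ − B⁴ = (A² − B²)(A² + B²), and A² − B² factors again.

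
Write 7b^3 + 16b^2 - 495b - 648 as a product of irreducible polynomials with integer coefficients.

(7b + 9)(b + 9)(b - 8)

Testing divisors of the constant over divisors of the leading coefficient, b = 8 is a root, giving the factor (b - 8) and quotient 7b^2 + 72b + 81.
The remaining quadratic factors as (7b + 9)(b + 9).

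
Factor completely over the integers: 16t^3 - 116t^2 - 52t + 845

Testing divisors of the constant over divisors of the leading coefficient, t = 13/2 is a root, giving the factor (2t - 13) and quotient 8t^2 - 6t - 65.
The remaining quadratic factors as (4t - 13)(2t + 5).

(2t + 5)(2t - 13)(4t - 13)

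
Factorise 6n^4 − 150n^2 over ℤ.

6n^2(n + 5)(n − 5)

Factor out 6n^2, leaving n^2 − 25, which is a difference of two squares.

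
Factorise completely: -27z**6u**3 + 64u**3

-u**3(3z**2 - 4)(9z**4 + 12z**2 + 16)

Pull out the common factor u**3, leaving -27z**6 + 64.
Recognize a difference of cubes with the parts 4 and 3z**2.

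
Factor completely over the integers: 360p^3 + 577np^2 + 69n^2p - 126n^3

Group: 3n(-42n^2 - 89np - 45p^2) - 8p(-42n^2 - 89np - 45p^2); both groups contain (-42n^2 - 89np - 45p^2), so (3n - 8p) is a factor with cofactor -42n^2 - 89np - 45p^2.
The cofactor groups again: -42n^2 - 89np - 45p^2 = -7n(6n + 5p) - 9p(6n + 5p); both groups contain (6n + 5p), giving -(7n + 9p)(6n + 5p).

-(3n - 8p)(6n + 5p)(7n + 9p)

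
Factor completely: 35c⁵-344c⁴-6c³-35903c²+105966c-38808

Among the possible rational roots, c = 14 is a root, giving the factor (c-14) and quotient 35c⁴+146c³+2038c²-7371c+2772.
Then c = 3/7 is a root, so (7c-3) divides it; the quotient is 5c³+23c²+301c-924.
Continuing, c = 12/5 is a root, giving the factor (5c-12) and quotient c²+7c+77.
The quadratic c²+7c+77 has discriminant -259 < 0 and is irreducible over ℤ.

(5c-12)(7c-3)(c-14)(c²+7c+77)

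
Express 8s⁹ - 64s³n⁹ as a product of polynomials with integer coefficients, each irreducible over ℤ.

Every term has a factor of 8s³; factoring it out leaves s⁶ - 8n⁹.
Recognize a difference of cubes with the parts s² and 2n³.

8s³(s² - 2n³)(s⁴ + 2s²n³ + 4n⁶)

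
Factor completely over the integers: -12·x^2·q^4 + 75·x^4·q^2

Pull out the common factor 3·x^2·q^2; 25·x^2 - 4·q^2 is a difference of squares.

3·q^2·x^2·(5·x - 2·q)·(5·x + 2·q)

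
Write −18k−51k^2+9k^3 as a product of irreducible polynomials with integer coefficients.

Pull out the common factor 3k, then factor the remaining trinomial.

3k(3k+1)(k−6)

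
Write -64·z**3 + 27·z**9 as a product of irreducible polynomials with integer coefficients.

Every term has a factor of z**3; factoring it out leaves 27·z**6 - 64.
Recognize a difference of cubes with the parts 3·z**2 and 4.

z**3·(3·z**2 - 4)·(9·z**4 + 12·z**2 + 16)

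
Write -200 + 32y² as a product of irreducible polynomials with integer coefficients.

8(2y + 5)(2y - 5)

Pull out the common factor 8; 4y² - 25 is a difference of squares.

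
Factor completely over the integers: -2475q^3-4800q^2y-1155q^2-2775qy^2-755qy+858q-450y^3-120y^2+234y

Group: 15q(-165q^2-210qy-143q-45y^2-39y) + (10y-6)(-165q^2-210qy-143q-45y^2-39y); both groups contain (-165q^2-210qy-143q-45y^2-39y), so (15q+10y-6) is a factor with cofactor -165q^2-210qy-143q-45y^2-39y.
The cofactor groups again: -165q^2-210qy-143q-45y^2-39y = -15q(11q+3y) + (-15y-13)(11q+3y); both groups contain (11q+3y), giving -(15q+15y+13)(11q+3y).

-(11q+3y)(15q+10y-6)(15q+15y+13)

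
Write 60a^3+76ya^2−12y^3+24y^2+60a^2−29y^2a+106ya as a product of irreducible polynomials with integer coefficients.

−(y−2a−2)(4y+15a)(3y+2a)

Group: 4y(−3y^2+4ya+6y+4a^2+4a) + 15a(−3y^2+4ya+6y+4a^2+4a); both groups contain (−3y^2+4ya+6y+4a^2+4a), so (4y+15a) is a factor with cofactor −3y^2+4ya+6y+4a^2+4a.
The cofactor groups again: −3y^2+4ya+6y+4a^2+4a = −y(3y+2a) + (2a+2)(3y+2a); both groups contain (3y+2a), giving −(y−2a−2)(3y+2a).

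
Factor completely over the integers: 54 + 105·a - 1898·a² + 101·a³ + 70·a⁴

Trying the rational-root candidates, a = 9/2 is a root, giving the factor (2·a - 9) and quotient 35·a³ + 208·a² - 13·a - 6.
Continuing, a = -6 is a root, giving the factor (a + 6) and quotient 35·a² - 2·a - 1.
The remaining quadratic factors as (7·a + 1)(5·a - 1).

(2·a - 9)·(5·a - 1)·(7·a + 1)·(a + 6)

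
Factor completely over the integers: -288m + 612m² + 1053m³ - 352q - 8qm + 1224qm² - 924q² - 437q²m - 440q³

Group: 5q(-88q² + 71qm - 44q + 117m² - 36m) + (9m + 8)(-88q² + 71qm - 44q + 117m² - 36m); both groups contain (-88q² + 71qm - 44q + 117m² - 36m), so (5q + 9m + 8) is a factor with cofactor -88q² + 71qm - 44q + 117m² - 36m.
The cofactor groups again: -88q² + 71qm - 44q + 117m² - 36m = -8q(11q + 9m) + (13m - 4)(11q + 9m); both groups contain (11q + 9m), giving -(8q - 13m + 4)(11q + 9m).

-(8q - 13m + 4)(11q + 9m)(5q + 9m + 8)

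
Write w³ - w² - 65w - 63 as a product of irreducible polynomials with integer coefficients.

(w + 1)(w + 7)(w - 9)

Trying the rational-root candidates, w = -1 is a root, giving the factor (w + 1) and quotient w² - 2w - 63.
The remaining quadratic factors as (w - 9)(w + 7).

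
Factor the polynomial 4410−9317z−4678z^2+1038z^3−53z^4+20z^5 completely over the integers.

Testing divisors of the constant over divisors of the leading coefficient, z = −7/4 is a root, so (4z+7) is a factor; dividing leaves 5z^4−22z^3+298z^2−1691z+630.
Then z = 5 is a root, so (z−5) is a factor; dividing leaves 5z^3+3z^2+313z−126.
Continuing, z = 2/5 is a root, giving the factor (5z−2) and quotient z^2+z+63.
The quadratic z^2+z+63 has discriminant −251 < 0 and is irreducible over ℤ.

(4z+7)(5z−2)(z−5)(z^2+z+63)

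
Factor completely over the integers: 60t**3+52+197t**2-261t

Trying the rational-root candidates, t = 4/5 is a root, giving the factor (5t-4) and quotient 12t**2+49t-13.
The remaining quadratic factors as (3t+13)(4t-1).

(3t+13)(4t-1)(5t-4)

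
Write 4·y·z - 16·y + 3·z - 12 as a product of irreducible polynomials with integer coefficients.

Group as (4·y·z - 16·y) + (3·z - 12) = 4·y·(z - 4) + 3·(z - 4).
Both groups share the factor (z - 4).

(4·y + 3)·(z - 4)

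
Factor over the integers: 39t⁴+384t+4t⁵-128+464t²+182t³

(4t-1)(t+2)(t+4)(t²+4t+16)

Trying the rational-root candidates, t = 1/4 is a root, so (4t-1) divides it; the quotient is t⁴+10t³+48t²+128t+128.
Next, t = -4 is a root, so (t+4) is a factor; dividing leaves t³+6t²+24t+32.
Next, t = -2 is a root, so (t+2) is a factor; dividing leaves t²+4t+16.
The quadratic t²+4t+16 has discriminant -48 < 0 and is irreducible over ℤ.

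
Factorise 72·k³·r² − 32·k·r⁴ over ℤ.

Every term has a factor of 8·k·r². Then 9·k² − 4·r² = (3·k)² − (2·r)².

8·k·r²·(3·k + 2·r)·(3·k − 2·r)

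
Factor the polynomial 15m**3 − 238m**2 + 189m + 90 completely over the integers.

(3m + 1)(5m − 6)(m − 15)

Among the possible rational roots, m = −1/3 is a root, so (3m + 1) is a factor; dividing leaves 5m**2 − 81m + 90.
The remaining quadratic factors as (m − 15)(5m − 6).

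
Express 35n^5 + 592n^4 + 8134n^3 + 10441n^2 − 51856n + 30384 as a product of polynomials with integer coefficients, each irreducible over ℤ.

Among the possible rational roots, n = 4/5 is a root, so (5n − 4) divides it; the quotient is 7n^4 + 124n^3 + 1726n^2 + 3469n − 7596.
Continuing, n = 9/7 is a root, so (7n − 9) divides it; the quotient is n^3 + 19n^2 + 271n + 844.
Then n = −4 is a root, giving the factor (n + 4) and quotient n^2 + 15n + 211.
The quadratic n^2 + 15n + 211 has discriminant −619 < 0 and is irreducible over ℤ.

(5n − 4)(7n − 9)(n + 4)(n^2 + 15n + 211)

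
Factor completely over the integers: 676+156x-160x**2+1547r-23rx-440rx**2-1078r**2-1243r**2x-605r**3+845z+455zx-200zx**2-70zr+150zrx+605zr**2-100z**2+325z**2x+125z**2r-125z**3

Group: 5z(-25z**2+25zx-85z+121r**2+55rx-99r+20x-52) + (-5r-8x-13)(-25z**2+25zx-85z+121r**2+55rx-99r+20x-52); both groups contain (-25z**2+25zx-85z+121r**2+55rx-99r+20x-52), so (5z-5r-8x-13) is a factor with cofactor -25z**2+25zx-85z+121r**2+55rx-99r+20x-52.
The cofactor groups again: -25z**2+25zx-85z+121r**2+55rx-99r+20x-52 = -5z(5z+11r+4) + (11r+5x-13)(5z+11r+4); both groups contain (5z+11r+4), giving -(5z-11r-5x+13)(5z+11r+4).

-(5z-11r-5x+13)(5z-5r-8x-13)(5z+11r+4)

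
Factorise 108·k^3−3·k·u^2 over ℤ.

3·k·(6·k+u)·(6·k−u)

Every term has a factor of 3·k. Then 36·k^2−u^2 = (6·k)² − (u)².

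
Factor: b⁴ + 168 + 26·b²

Substitute u = b² to get a quadratic in u, then factor.
b² + 12 is irreducible over ℤ (always positive, so no real roots).
b² + 14 is irreducible over ℤ (always positive, so no real roots).

(b² + 12)·(b² + 14)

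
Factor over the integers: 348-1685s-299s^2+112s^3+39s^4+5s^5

(5s-1)(s+4)(s-3)(s^2+7s+29)

Testing divisors of the constant over divisors of the leading coefficient, s = 1/5 is a root, giving the factor (5s-1) and quotient s^4+8s^3+24s^2-55s-348.
Next, s = -4 is a root, so (s+4) divides it; the quotient is s^3+4s^2+8s-87.
Continuing, s = 3 is a root, so (s-3) is a factor; dividing leaves s^2+7s+29.
The quadratic s^2+7s+29 has discriminant -67 < 0 and is irreducible over ℤ.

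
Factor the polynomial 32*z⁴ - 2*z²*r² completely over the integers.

2*z²*(4*z - r)*(4*z + r)

Factor out 2*z², leaving 16*z² - r², which is a difference of two squares.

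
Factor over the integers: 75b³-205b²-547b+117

(3b-13)(5b+9)(5b-1)

Testing divisors of the constant over divisors of the leading coefficient, b = 13/3 is a root, so (3b-13) divides it; the quotient is 25b²+40b-9.
The remaining quadratic factors as (5b+9)(5b-1).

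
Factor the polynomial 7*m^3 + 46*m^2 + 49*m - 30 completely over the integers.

(7*m - 3)*(m + 2)*(m + 5)

Testing divisors of the constant over divisors of the leading coefficient, m = 3/7 is a root, so (7*m - 3) is a factor; dividing leaves m^2 + 7*m + 10.
The remaining quadratic factors as (m + 5)(m + 2).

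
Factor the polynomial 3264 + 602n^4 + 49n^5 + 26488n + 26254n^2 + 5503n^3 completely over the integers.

Trying the rational-root candidates, n = -6 is a root, so (n + 6) is a factor; dividing leaves 49n^4 + 308n^3 + 3655n^2 + 4324n + 544.
Then n = -1/7 is a root, so (7n + 1) divides it; the quotient is 7n^3 + 43n^2 + 516n + 544.
Next, n = -8/7 is a root, so (7n + 8) is a factor; dividing leaves n^2 + 5n + 68.
The quadratic n^2 + 5n + 68 has discriminant -247 < 0 and is irreducible over ℤ.

(7n + 1)(7n + 8)(n + 6)(n^2 + 5n + 68)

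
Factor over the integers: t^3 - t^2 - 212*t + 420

(t + 15)*(t - 14)*(t - 2)

By the rational root theorem, t = 14 is a root, giving the factor (t - 14) and quotient t^2 + 13*t - 30.
The remaining quadratic factors as (t - 2)(t + 15).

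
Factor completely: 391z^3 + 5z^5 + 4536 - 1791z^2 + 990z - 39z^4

(5z + 6)(z - 3)(z - 4)(z^2 - 2z + 63)

By the rational root theorem, z = 4 is a root, so (z - 4) is a factor; dividing leaves 5z^4 - 19z^3 + 315z^2 - 531z - 1134.
Then z = 3 is a root, giving the factor (z - 3) and quotient 5z^3 - 4z^2 + 303z + 378.
Then z = -6/5 is a root, so (5z + 6) is a factor; dividing leaves z^2 - 2z + 63.
The quadratic z^2 - 2z + 63 has discriminant -248 < 0 and is irreducible over ℤ.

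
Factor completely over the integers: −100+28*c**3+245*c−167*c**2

(4*c−5)*(7*c−5)*(c−4)

By the rational root theorem, c = 4 is a root, so (c−4) divides it; the quotient is 28*c**2−55*c+25.
The remaining quadratic factors as (4*c−5)(7*c−5).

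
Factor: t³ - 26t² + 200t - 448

Testing divisors of the constant over divisors of the leading coefficient, t = 8 is a root, so (t - 8) divides it; the quotient is t² - 18t + 56.
The remaining quadratic factors as (t - 14)(t - 4).

(t - 14)(t - 4)(t - 8)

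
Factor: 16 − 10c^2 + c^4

(c^2 − 2)(c^2 − 8)

Substitute u = c^2 to get a quadratic in u, then factor.
c^2 − 8 is irreducible over ℤ (8 is not a perfect square).
c^2 − 2 is irreducible over ℤ (2 is not a perfect square).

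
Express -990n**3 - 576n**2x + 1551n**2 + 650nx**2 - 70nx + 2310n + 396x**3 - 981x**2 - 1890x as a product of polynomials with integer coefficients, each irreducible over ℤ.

Group: 11n(-90n**2 - 126nx + 141n - 44x**2 + 109x + 210) - 9x(-90n**2 - 126nx + 141n - 44x**2 + 109x + 210); both groups contain (-90n**2 - 126nx + 141n - 44x**2 + 109x + 210), so (11n - 9x) is a factor with cofactor -90n**2 - 126nx + 141n - 44x**2 + 109x + 210.
The cofactor groups again: -90n**2 - 126nx + 141n - 44x**2 + 109x + 210 = -15n(6n + 4x - 15) + (-11x - 14)(6n + 4x - 15); both groups contain (6n + 4x - 15), giving -(15n + 11x + 14)(6n + 4x - 15).

-(11n - 9x)(15n + 11x + 14)(6n + 4x - 15)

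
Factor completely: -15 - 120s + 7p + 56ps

(7p - 15)(8s + 1)

Group as (56ps + 7p) + (-120s - 15) = 7p(8s + 1) - 15(8s + 1).
Both groups share the factor (8s + 1).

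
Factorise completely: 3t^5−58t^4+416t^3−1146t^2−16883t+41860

(3t−7)(t+5)(t−13)(t^2−9t+92)

Trying the rational-root candidates, t = 7/3 is a root, so (3t−7) is a factor; dividing leaves t^4−17t^3+99t^2−151t−5980.
Then t = −5 is a root, so (t+5) is a factor; dividing leaves t^3−22t^2+209t−1196.
Continuing, t = 13 is a root, so (t−13) divides it; the quotient is t^2−9t+92.
The quadratic t^2−9t+92 has discriminant −287 < 0 and is irreducible over ℤ.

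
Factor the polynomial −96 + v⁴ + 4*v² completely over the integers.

(v² + 12)*(v² − 8)

Substitute u = v² to get a quadratic in u, then factor.
v² − 8 is irreducible over ℤ (8 is not a perfect square).
v² + 12 is irreducible over ℤ (always positive, so no real roots).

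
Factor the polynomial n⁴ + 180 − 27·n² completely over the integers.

Substitute u = n² to get a quadratic in u, then factor.
n² − 12 is irreducible over ℤ (12 is not a perfect square).
n² − 15 is irreducible over ℤ (15 is not a perfect square).

(n² − 12)·(n² − 15)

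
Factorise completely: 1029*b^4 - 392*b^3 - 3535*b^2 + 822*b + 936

(3*b - 2)*(7*b + 12)*(7*b + 3)*(7*b - 13)

By the rational root theorem, b = 13/7 is a root, so (7*b - 13) is a factor; dividing leaves 147*b^3 + 217*b^2 - 102*b - 72.
Continuing, b = 2/3 is a root, so (3*b - 2) divides it; the quotient is 49*b^2 + 105*b + 36.
The remaining quadratic factors as (7*b + 12)(7*b + 3).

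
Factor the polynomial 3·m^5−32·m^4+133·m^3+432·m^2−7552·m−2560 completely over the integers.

(3·m+1)·(m+5)·(m−8)·(m^2−8·m+64)

Testing divisors of the constant over divisors of the leading coefficient, m = 8 is a root, giving the factor (m−8) and quotient 3·m^4−8·m^3+69·m^2+984·m+320.
Then m = −1/3 is a root, giving the factor (3·m+1) and quotient m^3−3·m^2+24·m+320.
Continuing, m = −5 is a root, giving the factor (m+5) and quotient m^2−8·m+64.
The quadratic m^2−8·m+64 has discriminant −192 < 0 and is irreducible over ℤ.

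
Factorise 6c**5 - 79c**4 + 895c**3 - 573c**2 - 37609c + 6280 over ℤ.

Among the possible rational roots, c = -5 is a root, so (c + 5) is a factor; dividing leaves 6c**4 - 109c**3 + 1440c**2 - 7773c + 1256.
Next, c = 8 is a root, so (c - 8) divides it; the quotient is 6c**3 - 61c**2 + 952c - 157.
Continuing, c = 1/6 is a root, so (6c - 1) divides it; the quotient is c**2 - 10c + 157.
The quadratic c**2 - 10c + 157 has discriminant -528 < 0 and is irreducible over ℤ.

(6c - 1)(c + 5)(c - 8)(c**2 - 10c + 157)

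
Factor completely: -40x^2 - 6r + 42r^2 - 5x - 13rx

Group: 6r(7r - 8x - 1) + 5x(7r - 8x - 1); both groups contain (7r - 8x - 1).

(6r + 5x)(7r - 8x - 1)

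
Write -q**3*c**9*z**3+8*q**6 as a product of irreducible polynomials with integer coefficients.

q**3*(2*q-c**3*z)*(4*q**2+2*q*c**3*z+c**6*z**2)

Every term has a factor of q**3; factoring it out leaves 8*q**3-c**9*z**3.
Recognize a difference of cubes with the parts 2*q and c**3*z.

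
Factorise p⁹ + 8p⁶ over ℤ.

Every term has a factor of p⁶; factoring it out leaves p³ + 8.
Recognize a sum of cubes with the parts 2 and p.

p⁶(p + 2)(p² - 2p + 4)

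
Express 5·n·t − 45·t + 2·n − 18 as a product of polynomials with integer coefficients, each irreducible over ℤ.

Group as (5·n·t + 2·n) + (−45·t − 18) = n·(5·t + 2) − 9·(5·t + 2).
Both groups share the factor (5·t + 2).

(5·t + 2)·(n − 9)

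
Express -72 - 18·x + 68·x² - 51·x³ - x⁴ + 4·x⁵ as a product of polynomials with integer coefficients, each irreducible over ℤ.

(4·x + 3)·(x + 4)·(x - 3)·(x² - 2·x + 2)

Trying the rational-root candidates, x = -3/4 is a root, so (4·x + 3) divides it; the quotient is x⁴ - x³ - 12·x² + 26·x - 24.
Then x = 3 is a root, so (x - 3) is a factor; dividing leaves x³ + 2·x² - 6·x + 8.
Continuing, x = -4 is a root, so (x + 4) divides it; the quotient is x² - 2·x + 2.
The quadratic x² - 2·x + 2 has discriminant -4 < 0 and is irreducible over ℤ.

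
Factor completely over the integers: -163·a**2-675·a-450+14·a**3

Testing divisors of the constant over divisors of the leading coefficient, a = 15 is a root, so (a-15) divides it; the quotient is 14·a**2+47·a+30.
The remaining quadratic factors as (7·a+6)(2·a+5).

(2·a+5)·(7·a+6)·(a-15)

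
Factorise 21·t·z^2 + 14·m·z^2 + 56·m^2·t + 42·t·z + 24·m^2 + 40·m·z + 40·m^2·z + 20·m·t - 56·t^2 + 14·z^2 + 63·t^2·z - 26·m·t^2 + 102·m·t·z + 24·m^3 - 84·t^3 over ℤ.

Group: 6·m·(4·m^2 + 14·m·t + 2·m·z + 4·m + 12·t^2 + 3·t·z + 8·t + 2·z) + (-7·t + 7·z)·(4·m^2 + 14·m·t + 2·m·z + 4·m + 12·t^2 + 3·t·z + 8·t + 2·z); both groups contain (4·m^2 + 14·m·t + 2·m·z + 4·m + 12·t^2 + 3·t·z + 8·t + 2·z), so (6·m - 7·t + 7·z) is a factor with cofactor 4·m^2 + 14·m·t + 2·m·z + 4·m + 12·t^2 + 3·t·z + 8·t + 2·z.
The cofactor groups again: 4·m^2 + 14·m·t + 2·m·z + 4·m + 12·t^2 + 3·t·z + 8·t + 2·z = 2·m·(2·m + 3·t + 2) + (4·t + z)·(2·m + 3·t + 2); both groups contain (2·m + 3·t + 2), giving (2·m + 4·t + z)·(2·m + 3·t + 2).

(2·m + 3·t + 2)·(2·m + 4·t + z)·(6·m - 7·t + 7·z)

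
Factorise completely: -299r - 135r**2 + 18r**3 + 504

(3r + 8)(6r - 7)(r - 9)

Trying the rational-root candidates, r = 7/6 is a root, so (6r - 7) is a factor; dividing leaves 3r**2 - 19r - 72.
The remaining quadratic factors as (3r + 8)(r - 9).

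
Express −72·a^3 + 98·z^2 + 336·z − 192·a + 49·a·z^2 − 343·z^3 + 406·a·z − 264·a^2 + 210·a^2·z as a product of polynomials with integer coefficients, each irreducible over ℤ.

Group: 6·a·(−12·a^2 + 49·a·z − 32·a − 49·z^2 + 56·z) + (7·z + 6)·(−12·a^2 + 49·a·z − 32·a − 49·z^2 + 56·z); both groups contain (−12·a^2 + 49·a·z − 32·a − 49·z^2 + 56·z), so (6·a + 7·z + 6) is a factor with cofactor −12·a^2 + 49·a·z − 32·a − 49·z^2 + 56·z.
The cofactor groups again: −12·a^2 + 49·a·z − 32·a − 49·z^2 + 56·z = −3·a·(4·a − 7·z) + (7·z − 8)·(4·a − 7·z); both groups contain (4·a − 7·z), giving −(3·a − 7·z + 8)·(4·a − 7·z).

−(3·a − 7·z + 8)·(4·a − 7·z)·(6·a + 7·z + 6)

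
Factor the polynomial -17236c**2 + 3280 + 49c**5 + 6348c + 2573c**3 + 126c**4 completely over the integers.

Trying the rational-root candidates, c = -2/7 is a root, so (7c + 2) divides it; the quotient is 7c**4 + 16c**3 + 363c**2 - 2566c + 1640.
Continuing, c = 5/7 is a root, so (7c - 5) is a factor; dividing leaves c**3 + 3c**2 + 54c - 328.
Next, c = 4 is a root, so (c - 4) is a factor; dividing leaves c**2 + 7c + 82.
The quadratic c**2 + 7c + 82 has discriminant -279 < 0 and is irreducible over ℤ.

(7c + 2)(7c - 5)(c - 4)(c**2 + 7c + 82)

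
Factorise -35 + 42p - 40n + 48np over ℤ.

Group as (48np - 40n) + (42p - 35) = 8n(6p - 5) + 7(6p - 5).
Both groups share the factor (6p - 5).

(6p - 5)(8n + 7)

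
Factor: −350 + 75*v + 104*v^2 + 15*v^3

Trying the rational-root candidates, v = −10/3 is a root, so (3*v + 10) divides it; the quotient is 5*v^2 + 18*v − 35.
The remaining quadratic factors as (v + 5)(5*v − 7).

(3*v + 10)*(5*v − 7)*(v + 5)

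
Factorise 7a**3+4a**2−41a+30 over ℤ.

By the rational root theorem, a = 10/7 is a root, giving the factor (7a−10) and quotient a**2+2a−3.
The remaining quadratic factors as (a−1)(a+3).

(7a−10)(a+3)(a−1)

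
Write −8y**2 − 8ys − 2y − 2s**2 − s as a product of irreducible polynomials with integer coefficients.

Group: −4y(2y + s) + (−2s − 1)(2y + s); both groups contain (2y + s).

−(4y + 2s + 1)(2y + s)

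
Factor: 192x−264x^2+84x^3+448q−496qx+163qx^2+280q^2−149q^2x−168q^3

Group: 3q(−56q^2+25qx−56q+21x^2−24x) + (4x−8)(−56q^2+25qx−56q+21x^2−24x); both groups contain (−56q^2+25qx−56q+21x^2−24x), so (3q+4x−8) is a factor with cofactor −56q^2+25qx−56q+21x^2−24x.
The cofactor groups again: −56q^2+25qx−56q+21x^2−24x = −8q(7q+3x) + (7x−8)(7q+3x); both groups contain (7q+3x), giving −(8q−7x+8)(7q+3x).

−(3q+4x−8)(7q+3x)(8q−7x+8)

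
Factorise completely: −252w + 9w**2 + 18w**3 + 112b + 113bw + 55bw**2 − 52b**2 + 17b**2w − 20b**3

Group: 5b(−4b**2 + 5bw − 16b + 9w**2 + 36w) + (2w − 7)(−4b**2 + 5bw − 16b + 9w**2 + 36w); both groups contain (−4b**2 + 5bw − 16b + 9w**2 + 36w), so (5b + 2w − 7) is a factor with cofactor −4b**2 + 5bw − 16b + 9w**2 + 36w.
The cofactor groups again: −4b**2 + 5bw − 16b + 9w**2 + 36w = −b(4b − 9w) + (−w − 4)(4b − 9w); both groups contain (4b − 9w), giving −(b + w + 4)(4b − 9w).

−(4b − 9w)(5b + 2w − 7)(b + w + 4)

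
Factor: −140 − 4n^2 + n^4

Substitute u = n^2 to get a quadratic in u, then factor.
n^2 + 10 is irreducible over ℤ (always positive, so no real roots).
n^2 − 14 is irreducible over ℤ (14 is not a perfect square).

(n^2 + 10)(n^2 − 14)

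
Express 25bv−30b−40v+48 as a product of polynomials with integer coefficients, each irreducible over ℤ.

Group as (25bv−30b) + (−40v+48) = 5b(5v−6) − 8(5v−6).
Both groups share the factor (5v−6).

(5b−8)(5v−6)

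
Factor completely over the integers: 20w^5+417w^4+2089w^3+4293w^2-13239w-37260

Among the possible rational roots, w = 12/5 is a root, giving the factor (5w-12) and quotient 4w^4+93w^3+641w^2+2397w+3105.
Continuing, w = -15 is a root, giving the factor (w+15) and quotient 4w^3+33w^2+146w+207.
Continuing, w = -9/4 is a root, so (4w+9) divides it; the quotient is w^2+6w+23.
The quadratic w^2+6w+23 has discriminant -56 < 0 and is irreducible over ℤ.

(4w+9)(5w-12)(w+15)(w^2+6w+23)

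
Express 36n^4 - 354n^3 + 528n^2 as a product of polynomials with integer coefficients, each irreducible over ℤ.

6n^2(6n - 11)(n - 8)

Pull out the common factor 6n^2, then factor the remaining trinomial.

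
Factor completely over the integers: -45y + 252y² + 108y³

Pull out the common factor 9y, then factor the remaining trinomial.

9y(2y + 5)(6y - 1)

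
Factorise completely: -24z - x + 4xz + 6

(4z - 1)(x - 6)

Group as (4xz - x) + (-24z + 6) = x(4z - 1) - 6(4z - 1).
Both groups share the factor (4z - 1).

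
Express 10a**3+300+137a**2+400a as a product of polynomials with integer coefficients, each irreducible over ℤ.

(2a+5)(5a+6)(a+10)

Among the possible rational roots, a = -10 is a root, so (a+10) divides it; the quotient is 10a**2+37a+30.
The remaining quadratic factors as (2a+5)(5a+6).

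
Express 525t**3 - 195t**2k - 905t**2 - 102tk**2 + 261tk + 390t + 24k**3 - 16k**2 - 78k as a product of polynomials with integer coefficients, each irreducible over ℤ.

(7t - 4k - 6)(5t - k)(15t + 6k - 13)

Group: 15t(35t**2 - 27tk - 30t + 4k**2 + 6k) + (6k - 13)(35t**2 - 27tk - 30t + 4k**2 + 6k); both groups contain (35t**2 - 27tk - 30t + 4k**2 + 6k), so (15t + 6k - 13) is a factor with cofactor 35t**2 - 27tk - 30t + 4k**2 + 6k.
The cofactor groups again: 35t**2 - 27tk - 30t + 4k**2 + 6k = 7t(5t - k) + (-4k - 6)(5t - k); both groups contain (5t - k), giving (7t - 4k - 6)(5t - k).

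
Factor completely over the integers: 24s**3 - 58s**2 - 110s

2s(3s - 11)(4s + 5)

Pull out the common factor 2s, then factor the remaining trinomial.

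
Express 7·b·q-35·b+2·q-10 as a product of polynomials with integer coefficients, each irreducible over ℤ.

(7·b+2)·(q-5)

Group as (7·b·q-35·b) + (2·q-10) = 7·b·(q-5) + 2·(q-5).
Both groups share the factor (q-5).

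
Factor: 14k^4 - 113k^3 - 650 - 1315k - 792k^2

(2k + 5)(7k + 10)(k + 1)(k - 13)

Testing divisors of the constant over divisors of the leading coefficient, k = -10/7 is a root, so (7k + 10) divides it; the quotient is 2k^3 - 19k^2 - 86k - 65.
Next, k = 13 is a root, giving the factor (k - 13) and quotient 2k^2 + 7k + 5.
The remaining quadratic factors as (2k + 5)(k + 1).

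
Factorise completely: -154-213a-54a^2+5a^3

Trying the rational-root candidates, a = -1 is a root, so (a+1) is a factor; dividing leaves 5a^2-59a-154.
The remaining quadratic factors as (a-14)(5a+11).

(5a+11)(a+1)(a-14)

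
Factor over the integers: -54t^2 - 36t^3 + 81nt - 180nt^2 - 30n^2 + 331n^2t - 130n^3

-(13n + 2t + 3)(2n - 3t)(5n - 6t)

Group: 13n(-10n^2 + 27nt - 18t^2) + (2t + 3)(-10n^2 + 27nt - 18t^2); both groups contain (-10n^2 + 27nt - 18t^2), so (13n + 2t + 3) is a factor with cofactor -10n^2 + 27nt - 18t^2.
The cofactor groups again: -10n^2 + 27nt - 18t^2 = -2n(5n - 6t) + 3t(5n - 6t); both groups contain (5n - 6t), giving -(2n - 3t)(5n - 6t).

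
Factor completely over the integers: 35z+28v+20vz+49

(4v+7)(5z+7)

Group as (20vz+28v) + (35z+49) = 4v(5z+7) + 7(5z+7).
Both groups share the factor (5z+7).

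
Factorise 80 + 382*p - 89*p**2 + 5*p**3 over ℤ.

(5*p + 1)*(p - 10)*(p - 8)

Testing divisors of the constant over divisors of the leading coefficient, p = -1/5 is a root, so (5*p + 1) is a factor; dividing leaves p**2 - 18*p + 80.
The remaining quadratic factors as (p - 10)(p - 8).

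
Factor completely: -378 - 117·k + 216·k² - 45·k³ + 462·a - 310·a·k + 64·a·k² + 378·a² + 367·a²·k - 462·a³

-(11·a - 9·k - 9)·(14·a + 5·k - 14)·(3·a - k + 3)

Group: 11·a·(-42·a² - a·k + 5·k² - 29·k + 42) + (-9·k - 9)·(-42·a² - a·k + 5·k² - 29·k + 42); both groups contain (-42·a² - a·k + 5·k² - 29·k + 42), so (11·a - 9·k - 9) is a factor with cofactor -42·a² - a·k + 5·k² - 29·k + 42.
The cofactor groups again: -42·a² - a·k + 5·k² - 29·k + 42 = -14·a·(3·a - k + 3) + (-5·k + 14)·(3·a - k + 3); both groups contain (3·a - k + 3), giving -(14·a + 5·k - 14)·(3·a - k + 3).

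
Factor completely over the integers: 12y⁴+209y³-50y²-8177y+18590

By the rational root theorem, y = -11 is a root, giving the factor (y+11) and quotient 12y³+77y²-897y+1690.
Continuing, y = 13/4 is a root, giving the factor (4y-13) and quotient 3y²+29y-130.
The remaining quadratic factors as (3y-10)(y+13).

(3y-10)(4y-13)(y+11)(y+13)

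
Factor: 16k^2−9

Need a pair with product 16·(−9) = −144 and sum 0: that's 12 and −12.
Split the middle term: 16k^2+12k − 12k−9 = 4k(4k+3) − 3(4k+3).

(4k+3)(4k−3)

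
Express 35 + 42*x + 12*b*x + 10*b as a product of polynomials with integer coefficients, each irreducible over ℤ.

(2*b + 7)*(6*x + 5)

Group as (12*b*x + 10*b) + (42*x + 35) = 2*b*(6*x + 5) + 7*(6*x + 5).
Both groups share the factor (6*x + 5).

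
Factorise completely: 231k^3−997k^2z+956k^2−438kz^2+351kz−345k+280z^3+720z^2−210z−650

(11k−4z−10)(3k−14z+13)(7k+5z+5)

Group: 7k(33k^2−166kz+113k+56z^2+88z−130) + (5z+5)(33k^2−166kz+113k+56z^2+88z−130); both groups contain (33k^2−166kz+113k+56z^2+88z−130), so (7k+5z+5) is a factor with cofactor 33k^2−166kz+113k+56z^2+88z−130.
The cofactor groups again: 33k^2−166kz+113k+56z^2+88z−130 = 11k(3k−14z+13) + (−4z−10)(3k−14z+13); both groups contain (3k−14z+13), giving (11k−4z−10)(3k−14z+13).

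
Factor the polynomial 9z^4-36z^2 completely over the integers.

9z^2(z+2)(z-2)

Factor out 9z^2 first: what remains is z^2-4.
Recognize a difference of squares with the parts z and 2.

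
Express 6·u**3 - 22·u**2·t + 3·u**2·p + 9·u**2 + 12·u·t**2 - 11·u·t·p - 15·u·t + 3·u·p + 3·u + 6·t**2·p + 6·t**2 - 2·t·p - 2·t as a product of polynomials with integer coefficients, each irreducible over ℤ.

Group: u·(6·u**2 - 4·u·t + 3·u·p + 3·u - 2·t·p - 2·t) + (-3·t + 1)·(6·u**2 - 4·u·t + 3·u·p + 3·u - 2·t·p - 2·t); both groups contain (6·u**2 - 4·u·t + 3·u·p + 3·u - 2·t·p - 2·t), so (u - 3·t + 1) is a factor with cofactor 6·u**2 - 4·u·t + 3·u·p + 3·u - 2·t·p - 2·t.
The cofactor groups again: 6·u**2 - 4·u·t + 3·u·p + 3·u - 2·t·p - 2·t = 3·u·(2·u + p + 1) - 2·t·(2·u + p + 1); both groups contain (2·u + p + 1), giving (3·u - 2·t)·(2·u + p + 1).

(3·u - 2·t)·(u - 3·t + 1)·(2·u + p + 1)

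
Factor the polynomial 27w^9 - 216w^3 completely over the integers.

27w^3(w^2 - 2)(w^4 + 2w^2 + 4)

Every term has a factor of 27w^3; factoring it out leaves w^6 - 8.
Recognize a difference of cubes with the parts w^2 and 2.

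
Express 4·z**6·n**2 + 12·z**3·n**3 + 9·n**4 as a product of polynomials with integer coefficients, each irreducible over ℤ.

Pull out the common factor n**2, leaving 4·z**6 + 12·z**3·n + 9·n**2.
Recognize a perfect-square trinomial with the parts 3·n and 2·z**3.

n**2·(2·z**3 + 3·n)**2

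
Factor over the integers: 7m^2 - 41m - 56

(7m + 8)(m - 7)

Need a pair with product 7·(-56) = -392 and sum -41: that's -49 and 8.
Split the middle term: 7m^2 - 49m + 8m - 56 = 7m(m - 7) + 8(m - 7).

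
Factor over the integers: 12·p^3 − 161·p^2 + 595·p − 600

By the rational root theorem, p = 5/3 is a root, so (3·p − 5) is a factor; dividing leaves 4·p^2 − 47·p + 120.
The remaining quadratic factors as (4·p − 15)(p − 8).

(3·p − 5)·(4·p − 15)·(p − 8)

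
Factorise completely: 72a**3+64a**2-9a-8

Group as (72a**3-9a) + (64a**2-8) = 9a(8a**2-1) + 8(8a**2-1).
Both groups share the factor (8a**2-1).

(9a+8)(8a**2-1)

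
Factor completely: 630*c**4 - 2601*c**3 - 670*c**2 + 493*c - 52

(3*c - 13)*(5*c - 1)*(6*c - 1)*(7*c + 4)

Trying the rational-root candidates, c = -4/7 is a root, so (7*c + 4) is a factor; dividing leaves 90*c**3 - 423*c**2 + 146*c - 13.
Then c = 1/6 is a root, so (6*c - 1) divides it; the quotient is 15*c**2 - 68*c + 13.
The remaining quadratic factors as (5*c - 1)(3*c - 13).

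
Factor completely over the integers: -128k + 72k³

Pull out the common factor 8k; 9k² - 16 is a difference of squares.

8k(3k + 4)(3k - 4)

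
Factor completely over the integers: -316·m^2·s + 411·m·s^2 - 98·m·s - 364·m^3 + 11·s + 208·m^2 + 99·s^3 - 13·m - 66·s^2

Group: 13·m·(-28·m^2 - 48·m·s + 16·m - 9·s^2 + 6·s - 1) - 11·s·(-28·m^2 - 48·m·s + 16·m - 9·s^2 + 6·s - 1); both groups contain (-28·m^2 - 48·m·s + 16·m - 9·s^2 + 6·s - 1), so (13·m - 11·s) is a factor with cofactor -28·m^2 - 48·m·s + 16·m - 9·s^2 + 6·s - 1.
The cofactor groups again: -28·m^2 - 48·m·s + 16·m - 9·s^2 + 6·s - 1 = -14·m·(2·m + 3·s - 1) + (-3·s + 1)·(2·m + 3·s - 1); both groups contain (2·m + 3·s - 1), giving -(14·m + 3·s - 1)·(2·m + 3·s - 1).

-(13·m - 11·s)·(14·m + 3·s - 1)·(2·m + 3·s - 1)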